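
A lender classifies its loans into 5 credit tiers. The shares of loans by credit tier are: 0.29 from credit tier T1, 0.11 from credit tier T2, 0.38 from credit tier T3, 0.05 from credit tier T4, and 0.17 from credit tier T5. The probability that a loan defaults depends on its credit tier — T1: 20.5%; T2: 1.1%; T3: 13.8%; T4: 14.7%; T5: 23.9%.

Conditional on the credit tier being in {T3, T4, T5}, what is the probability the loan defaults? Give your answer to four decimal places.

0.1674

Let S = {T3, T4, T5}.
P(S) = 0.38 + 0.05 + 0.17 = 0.6.
P(D ∩ S) = 0.138·0.38 + 0.147·0.05 + 0.239·0.17 = 0.05244 + 0.00735 + 0.04063 = 0.10042.
P(D | S) = 0.10042 / 0.6 = 0.167367…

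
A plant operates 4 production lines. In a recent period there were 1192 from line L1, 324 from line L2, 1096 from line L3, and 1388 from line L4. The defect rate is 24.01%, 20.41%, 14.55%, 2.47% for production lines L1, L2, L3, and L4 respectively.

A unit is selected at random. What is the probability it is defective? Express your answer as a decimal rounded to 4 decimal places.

Total: 1192 + 324 + 1096 + 1388 = 4000.
P(L1) = 1192/4000 = 0.298. P(L2) = 324/4000 = 0.081. P(L3) = 1096/4000 = 0.274. P(L4) = 1388/4000 = 0.347.
Summing over the partition,
P(D) = P(D|L1)·P(L1) + P(D|L2)·P(L2) + P(D|L3)·P(L3) + P(D|L4)·P(L4)
      = 0.2401·0.298 + 0.2041·0.081 + 0.1455·0.274 + 0.0247·0.347
      = 0.0715498 + 0.0165321 + 0.039867 + 0.0085709 = 0.1365198

P(D) ≈ 0.1365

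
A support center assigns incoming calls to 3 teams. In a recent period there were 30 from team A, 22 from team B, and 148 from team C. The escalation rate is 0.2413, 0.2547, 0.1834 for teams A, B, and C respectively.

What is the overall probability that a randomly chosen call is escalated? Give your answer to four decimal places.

Total: 30 + 22 + 148 = 200.
P(A) = 30/200 = 0.15. P(B) = 22/200 = 0.11. P(C) = 148/200 = 0.74.
Summing over the partition,
P(E) = P(E|A)·P(A) + P(E|B)·P(B) + P(E|C)·P(C)
      = 0.2413·0.15 + 0.2547·0.11 + 0.1834·0.74
      = 0.036195 + 0.028017 + 0.135716 = 0.199928

0.1999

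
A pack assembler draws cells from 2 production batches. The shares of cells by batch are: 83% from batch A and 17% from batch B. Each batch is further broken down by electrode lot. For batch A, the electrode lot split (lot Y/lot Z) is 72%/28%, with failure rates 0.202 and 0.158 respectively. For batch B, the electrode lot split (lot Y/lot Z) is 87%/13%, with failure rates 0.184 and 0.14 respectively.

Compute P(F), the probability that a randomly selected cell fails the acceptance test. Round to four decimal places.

P(F|A) = 0.72·0.202 + 0.28·0.158 = 0.14544 + 0.04424 = 0.18968
P(F|B) = 0.87·0.184 + 0.13·0.14 = 0.16008 + 0.0182 = 0.17828
Then overall,
P(F) = 0.83·0.18968 + 0.17·0.17828
      = 0.1574344 + 0.0303076 = 0.187742

0.1877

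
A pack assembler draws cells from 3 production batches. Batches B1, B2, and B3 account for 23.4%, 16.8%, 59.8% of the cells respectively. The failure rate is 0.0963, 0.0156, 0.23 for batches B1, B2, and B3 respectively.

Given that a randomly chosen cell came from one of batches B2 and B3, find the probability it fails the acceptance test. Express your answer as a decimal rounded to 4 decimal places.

Let S = {B2, B3}.
P(S) = 0.168 + 0.598 = 0.766.
P(F ∩ S) = 0.0156·0.168 + 0.23·0.598 = 0.0026208 + 0.13754 = 0.1401608.
P(F | S) = 0.1401608 / 0.766 = 0.182978…

P(F|S) ≈ 0.1830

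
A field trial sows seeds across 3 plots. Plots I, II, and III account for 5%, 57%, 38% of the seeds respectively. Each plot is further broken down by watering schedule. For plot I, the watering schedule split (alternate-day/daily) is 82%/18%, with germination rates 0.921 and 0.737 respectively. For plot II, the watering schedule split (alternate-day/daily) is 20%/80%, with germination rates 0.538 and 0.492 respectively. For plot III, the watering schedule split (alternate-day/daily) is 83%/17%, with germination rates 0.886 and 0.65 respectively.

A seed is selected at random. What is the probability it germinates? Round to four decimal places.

P(G|I) = 0.82·0.921 + 0.18·0.737 = 0.75522 + 0.13266 = 0.88788
P(G|II) = 0.2·0.538 + 0.8·0.492 = 0.1076 + 0.3936 = 0.5012
P(G|III) = 0.83·0.886 + 0.17·0.65 = 0.73538 + 0.1105 = 0.84588
By total probability over the outer partition,
P(G) = 0.05·0.88788 + 0.57·0.5012 + 0.38·0.84588
      = 0.044394 + 0.285684 + 0.3214344 = 0.6515124

P(G) ≈ 0.6515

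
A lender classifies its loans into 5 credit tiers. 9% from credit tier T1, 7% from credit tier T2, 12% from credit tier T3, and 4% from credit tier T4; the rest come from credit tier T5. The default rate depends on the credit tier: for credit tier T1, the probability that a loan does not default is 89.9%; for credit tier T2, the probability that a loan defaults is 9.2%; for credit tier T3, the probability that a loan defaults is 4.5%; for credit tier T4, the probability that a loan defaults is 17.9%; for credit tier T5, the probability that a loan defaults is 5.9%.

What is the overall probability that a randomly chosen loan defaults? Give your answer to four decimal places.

P(D) ≈ 0.0682

P(T5) = 1 − (0.09 + 0.07 + 0.12 + 0.04) = 0.68.
P(D|T1) = 1 − 0.899 = 0.101.
P(D) = P(D|T1)·P(T1) + P(D|T2)·P(T2) + P(D|T3)·P(T3) + P(D|T4)·P(T4) + P(D|T5)·P(T5)
      = 0.101·0.09 + 0.092·0.07 + 0.045·0.12 + 0.179·0.04 + 0.059·0.68
      = 0.00909 + 0.00644 + 0.0054 + 0.00716 + 0.04012 = 0.06821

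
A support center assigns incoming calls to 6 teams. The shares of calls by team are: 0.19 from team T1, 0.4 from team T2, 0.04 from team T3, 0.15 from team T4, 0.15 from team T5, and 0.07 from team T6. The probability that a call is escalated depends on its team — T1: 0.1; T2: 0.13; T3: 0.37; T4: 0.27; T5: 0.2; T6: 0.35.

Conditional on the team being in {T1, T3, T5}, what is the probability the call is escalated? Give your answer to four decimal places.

0.1679

Let S = {T1, T3, T5}.
P(S) = 0.19 + 0.04 + 0.15 = 0.38.
P(E ∩ S) = 0.1·0.19 + 0.37·0.04 + 0.2·0.15 = 0.019 + 0.0148 + 0.03 = 0.0638.
P(E | S) = 0.0638 / 0.38 = 0.167895…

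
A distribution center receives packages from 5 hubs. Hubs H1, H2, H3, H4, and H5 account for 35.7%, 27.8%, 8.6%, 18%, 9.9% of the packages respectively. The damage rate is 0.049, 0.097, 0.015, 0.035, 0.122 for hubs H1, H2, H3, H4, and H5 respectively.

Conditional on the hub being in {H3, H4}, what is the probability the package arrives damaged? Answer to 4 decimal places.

Let S = {H3, H4}.
P(S) = 0.086 + 0.18 = 0.266.
P(D ∩ S) = 0.015·0.086 + 0.035·0.18 = 0.00129 + 0.0063 = 0.00759.
P(D | S) = 0.00759 / 0.266 = 0.028534…

0.0285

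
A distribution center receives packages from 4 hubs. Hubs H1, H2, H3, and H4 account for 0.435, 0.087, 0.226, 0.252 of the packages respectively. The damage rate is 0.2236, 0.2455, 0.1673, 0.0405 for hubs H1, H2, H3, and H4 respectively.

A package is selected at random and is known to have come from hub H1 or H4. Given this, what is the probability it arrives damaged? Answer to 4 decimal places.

P(D|S) ≈ 0.1564

Let S = {H1, H4}.
P(S) = 0.435 + 0.252 = 0.687.
P(D ∩ S) = 0.2236·0.435 + 0.0405·0.252 = 0.097266 + 0.010206 = 0.107472.
P(D | S) = 0.107472 / 0.687 = 0.156437…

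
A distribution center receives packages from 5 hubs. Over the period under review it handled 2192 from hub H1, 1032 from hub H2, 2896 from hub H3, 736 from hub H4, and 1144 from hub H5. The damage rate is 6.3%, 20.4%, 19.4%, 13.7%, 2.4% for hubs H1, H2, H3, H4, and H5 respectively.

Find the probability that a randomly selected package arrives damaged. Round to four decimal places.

P(D) ≈ 0.1298

Total: 2192 + 1032 + 2896 + 736 + 1144 = 8000.
P(H1) = 2192/8000 = 0.274. P(H2) = 1032/8000 = 0.129. P(H3) = 2896/8000 = 0.362. P(H4) = 736/8000 = 0.092. P(H5) = 1144/8000 = 0.143.
P(D) = P(D|H1)·P(H1) + P(D|H2)·P(H2) + P(D|H3)·P(H3) + P(D|H4)·P(H4) + P(D|H5)·P(H5)
      = 0.063·0.274 + 0.204·0.129 + 0.194·0.362 + 0.137·0.092 + 0.024·0.143
      = 0.017262 + 0.026316 + 0.070228 + 0.012604 + 0.003432 = 0.129842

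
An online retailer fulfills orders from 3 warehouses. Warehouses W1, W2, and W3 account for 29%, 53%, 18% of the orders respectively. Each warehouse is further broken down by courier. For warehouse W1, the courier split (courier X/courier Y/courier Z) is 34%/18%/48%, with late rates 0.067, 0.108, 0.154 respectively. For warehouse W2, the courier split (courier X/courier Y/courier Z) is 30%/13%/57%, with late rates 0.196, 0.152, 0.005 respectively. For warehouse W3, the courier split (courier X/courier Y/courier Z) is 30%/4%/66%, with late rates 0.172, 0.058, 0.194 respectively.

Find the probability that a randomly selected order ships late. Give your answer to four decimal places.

P(L) ≈ 0.1096

P(L|W1) = 0.34·0.067 + 0.18·0.108 + 0.48·0.154 = 0.02278 + 0.01944 + 0.07392 = 0.11614
P(L|W2) = 0.3·0.196 + 0.13·0.152 + 0.57·0.005 = 0.0588 + 0.01976 + 0.00285 = 0.08141
P(L|W3) = 0.3·0.172 + 0.04·0.058 + 0.66·0.194 = 0.0516 + 0.00232 + 0.12804 = 0.18196
By total probability over the outer partition,
P(L) = 0.29·0.11614 + 0.53·0.08141 + 0.18·0.18196
      = 0.0336806 + 0.0431473 + 0.0327528 = 0.1095807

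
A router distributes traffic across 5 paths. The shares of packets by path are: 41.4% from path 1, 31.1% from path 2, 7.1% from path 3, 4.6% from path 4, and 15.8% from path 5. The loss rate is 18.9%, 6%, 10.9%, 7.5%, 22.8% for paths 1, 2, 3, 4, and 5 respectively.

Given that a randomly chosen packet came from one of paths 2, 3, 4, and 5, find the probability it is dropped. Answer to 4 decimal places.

P(L|S) ≈ 0.1124

Let S = {2, 3, 4, 5}.
P(S) = 0.311 + 0.071 + 0.046 + 0.158 = 0.586.
P(L ∩ S) = 0.06·0.311 + 0.109·0.071 + 0.075·0.046 + 0.228·0.158 = 0.01866 + 0.007739 + 0.00345 + 0.036024 = 0.065873.
P(L | S) = 0.065873 / 0.586 = 0.112411…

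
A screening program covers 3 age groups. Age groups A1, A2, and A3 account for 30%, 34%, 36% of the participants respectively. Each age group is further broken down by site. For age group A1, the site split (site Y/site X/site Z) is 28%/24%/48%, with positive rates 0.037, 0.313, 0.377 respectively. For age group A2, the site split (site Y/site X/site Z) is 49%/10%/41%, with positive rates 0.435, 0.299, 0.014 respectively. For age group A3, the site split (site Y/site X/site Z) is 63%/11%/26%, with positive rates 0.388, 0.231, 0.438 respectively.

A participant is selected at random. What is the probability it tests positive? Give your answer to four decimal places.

P(T|A1) = 0.28·0.037 + 0.24·0.313 + 0.48·0.377 = 0.01036 + 0.07512 + 0.18096 = 0.26644
P(T|A2) = 0.49·0.435 + 0.1·0.299 + 0.41·0.014 = 0.21315 + 0.0299 + 0.00574 = 0.24879
P(T|A3) = 0.63·0.388 + 0.11·0.231 + 0.26·0.438 = 0.24444 + 0.02541 + 0.11388 = 0.38373
By total probability over the outer partition,
P(T) = 0.3·0.26644 + 0.34·0.24879 + 0.36·0.38373
      = 0.079932 + 0.0845886 + 0.1381428 = 0.3026634

P(T) ≈ 0.3027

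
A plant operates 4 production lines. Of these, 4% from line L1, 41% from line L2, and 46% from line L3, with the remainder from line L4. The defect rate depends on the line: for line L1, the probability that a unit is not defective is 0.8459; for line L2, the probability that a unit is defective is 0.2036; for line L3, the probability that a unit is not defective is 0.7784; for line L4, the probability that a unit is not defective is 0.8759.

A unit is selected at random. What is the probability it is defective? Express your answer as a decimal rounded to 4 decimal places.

P(D) ≈ 0.2027

P(L4) = 1 − (0.04 + 0.41 + 0.46) = 0.09.
P(D|L1) = 1 − 0.8459 = 0.1541.
P(D|L3) = 1 − 0.7784 = 0.2216.
P(D|L4) = 1 − 0.8759 = 0.1241.
P(D) = P(D|L1)·P(L1) + P(D|L2)·P(L2) + P(D|L3)·P(L3) + P(D|L4)·P(L4)
      = 0.1541·0.04 + 0.2036·0.41 + 0.2216·0.46 + 0.1241·0.09
      = 0.006164 + 0.083476 + 0.101936 + 0.011169 = 0.202745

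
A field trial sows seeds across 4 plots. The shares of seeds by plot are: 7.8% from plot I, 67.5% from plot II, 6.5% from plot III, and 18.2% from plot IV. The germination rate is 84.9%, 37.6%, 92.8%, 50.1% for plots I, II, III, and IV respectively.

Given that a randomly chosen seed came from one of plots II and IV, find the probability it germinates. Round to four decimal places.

Let S = {II, IV}.
P(S) = 0.675 + 0.182 = 0.857.
P(G ∩ S) = 0.376·0.675 + 0.501·0.182 = 0.2538 + 0.091182 = 0.344982.
P(G | S) = 0.344982 / 0.857 = 0.402546…

0.4025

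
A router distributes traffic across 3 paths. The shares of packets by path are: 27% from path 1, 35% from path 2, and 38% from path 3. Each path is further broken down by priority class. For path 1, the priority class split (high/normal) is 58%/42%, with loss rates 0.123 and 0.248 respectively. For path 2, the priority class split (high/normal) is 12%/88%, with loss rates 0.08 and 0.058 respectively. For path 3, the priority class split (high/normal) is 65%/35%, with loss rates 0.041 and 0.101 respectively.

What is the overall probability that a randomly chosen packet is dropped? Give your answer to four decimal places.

P(L|1) = 0.58·0.123 + 0.42·0.248 = 0.07134 + 0.10416 = 0.1755
P(L|2) = 0.12·0.08 + 0.88·0.058 = 0.0096 + 0.05104 = 0.06064
P(L|3) = 0.65·0.041 + 0.35·0.101 = 0.02665 + 0.03535 = 0.062
Then overall,
P(L) = 0.27·0.1755 + 0.35·0.06064 + 0.38·0.062
      = 0.047385 + 0.021224 + 0.02356 = 0.092169

P(L) ≈ 0.0922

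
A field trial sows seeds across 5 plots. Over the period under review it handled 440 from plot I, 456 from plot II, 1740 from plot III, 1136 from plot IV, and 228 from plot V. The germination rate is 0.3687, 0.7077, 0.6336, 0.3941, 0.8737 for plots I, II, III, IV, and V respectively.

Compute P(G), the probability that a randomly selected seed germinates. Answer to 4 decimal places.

Total: 440 + 456 + 1740 + 1136 + 228 = 4000.
P(I) = 440/4000 = 0.11. P(II) = 456/4000 = 0.114. P(III) = 1740/4000 = 0.435. P(IV) = 1136/4000 = 0.284. P(V) = 228/4000 = 0.057.
Using total probability over the partition,
P(G) = P(G|I)·P(I) + P(G|II)·P(II) + P(G|III)·P(III) + P(G|IV)·P(IV) + P(G|V)·P(V)
      = 0.3687·0.11 + 0.7077·0.114 + 0.6336·0.435 + 0.3941·0.284 + 0.8737·0.057
      = 0.040557 + 0.0806778 + 0.275616 + 0.1119244 + 0.0498009 = 0.5585761

P(G) ≈ 0.5586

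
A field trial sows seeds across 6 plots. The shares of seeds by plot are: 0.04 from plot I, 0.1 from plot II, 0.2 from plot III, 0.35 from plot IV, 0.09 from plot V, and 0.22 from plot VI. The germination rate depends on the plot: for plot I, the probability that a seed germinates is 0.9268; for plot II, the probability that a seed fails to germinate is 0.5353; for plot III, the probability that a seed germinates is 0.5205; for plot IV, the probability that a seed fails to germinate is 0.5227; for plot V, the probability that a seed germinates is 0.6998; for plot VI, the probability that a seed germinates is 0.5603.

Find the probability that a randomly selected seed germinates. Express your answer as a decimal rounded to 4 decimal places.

0.5409

P(G|II) = 1 − 0.5353 = 0.4647.
P(G|IV) = 1 − 0.5227 = 0.4773.
Summing over the partition,
P(G) = P(G|I)·P(I) + P(G|II)·P(II) + P(G|III)·P(III) + P(G|IV)·P(IV) + P(G|V)·P(V) + P(G|VI)·P(VI)
      = 0.9268·0.04 + 0.4647·0.1 + 0.5205·0.2 + 0.4773·0.35 + 0.6998·0.09 + 0.5603·0.22
      = 0.037072 + 0.04647 + 0.1041 + 0.167055 + 0.062982 + 0.123266 = 0.540945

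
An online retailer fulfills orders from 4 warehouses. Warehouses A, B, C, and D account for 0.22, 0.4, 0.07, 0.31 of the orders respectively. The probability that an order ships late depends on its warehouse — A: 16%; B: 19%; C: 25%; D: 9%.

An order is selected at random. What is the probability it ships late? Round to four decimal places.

P(L) = P(L|A)·P(A) + P(L|B)·P(B) + P(L|C)·P(C) + P(L|D)·P(D)
      = 0.16·0.22 + 0.19·0.4 + 0.25·0.07 + 0.09·0.31
      = 0.0352 + 0.076 + 0.0175 + 0.0279 = 0.1566

0.1566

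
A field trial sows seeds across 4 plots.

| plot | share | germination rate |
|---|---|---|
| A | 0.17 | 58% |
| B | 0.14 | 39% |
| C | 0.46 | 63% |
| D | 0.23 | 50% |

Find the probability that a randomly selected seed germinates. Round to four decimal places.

0.5580

Using total probability over the partition,
P(G) = P(G|A)·P(A) + P(G|B)·P(B) + P(G|C)·P(C) + P(G|D)·P(D)
      = 0.58·0.17 + 0.39·0.14 + 0.63·0.46 + 0.5·0.23
      = 0.0986 + 0.0546 + 0.2898 + 0.115 = 0.558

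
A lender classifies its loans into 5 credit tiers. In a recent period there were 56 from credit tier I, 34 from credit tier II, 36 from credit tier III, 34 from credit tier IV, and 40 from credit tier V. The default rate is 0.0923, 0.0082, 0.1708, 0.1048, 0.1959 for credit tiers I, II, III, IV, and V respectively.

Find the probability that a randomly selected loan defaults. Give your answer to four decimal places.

Total: 56 + 34 + 36 + 34 + 40 = 200.
P(I) = 56/200 = 0.28. P(II) = 34/200 = 0.17. P(III) = 36/200 = 0.18. P(IV) = 34/200 = 0.17. P(V) = 40/200 = 0.2.
Summing over the partition,
P(D) = P(D|I)·P(I) + P(D|II)·P(II) + P(D|III)·P(III) + P(D|IV)·P(IV) + P(D|V)·P(V)
      = 0.0923·0.28 + 0.0082·0.17 + 0.1708·0.18 + 0.1048·0.17 + 0.1959·0.2
      = 0.025844 + 0.001394 + 0.030744 + 0.017816 + 0.03918 = 0.114978

0.1150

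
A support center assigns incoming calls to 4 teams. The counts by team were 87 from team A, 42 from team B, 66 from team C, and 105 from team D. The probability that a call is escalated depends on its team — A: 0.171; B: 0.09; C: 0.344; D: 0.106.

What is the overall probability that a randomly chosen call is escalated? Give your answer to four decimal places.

Total: 87 + 42 + 66 + 105 = 300.
P(A) = 87/300 = 0.29. P(B) = 42/300 = 0.14. P(C) = 66/300 = 0.22. P(D) = 105/300 = 0.35.
Using total probability over the partition,
P(E) = P(E|A)·P(A) + P(E|B)·P(B) + P(E|C)·P(C) + P(E|D)·P(D)
      = 0.171·0.29 + 0.09·0.14 + 0.344·0.22 + 0.106·0.35
      = 0.04959 + 0.0126 + 0.07568 + 0.0371 = 0.17497

0.1750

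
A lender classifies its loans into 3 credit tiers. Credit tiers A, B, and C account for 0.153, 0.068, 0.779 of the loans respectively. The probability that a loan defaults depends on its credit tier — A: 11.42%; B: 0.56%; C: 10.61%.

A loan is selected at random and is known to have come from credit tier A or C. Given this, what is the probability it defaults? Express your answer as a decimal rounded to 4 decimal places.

Let S = {A, C}.
P(S) = 0.153 + 0.779 = 0.932.
P(D ∩ S) = 0.1142·0.153 + 0.1061·0.779 = 0.0174726 + 0.0826519 = 0.1001245.
P(D | S) = 0.1001245 / 0.932 = 0.107430…

0.1074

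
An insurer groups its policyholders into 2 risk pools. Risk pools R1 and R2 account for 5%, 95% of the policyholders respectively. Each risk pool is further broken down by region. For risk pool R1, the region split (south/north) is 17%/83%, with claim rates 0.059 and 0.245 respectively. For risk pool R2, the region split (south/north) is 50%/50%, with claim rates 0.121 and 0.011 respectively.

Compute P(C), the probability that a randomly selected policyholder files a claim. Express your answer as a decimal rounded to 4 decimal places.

P(C|R1) = 0.17·0.059 + 0.83·0.245 = 0.01003 + 0.20335 = 0.21338
P(C|R2) = 0.5·0.121 + 0.5·0.011 = 0.0605 + 0.0055 = 0.066
Then overall,
P(C) = 0.05·0.21338 + 0.95·0.066
      = 0.010669 + 0.0627 = 0.073369

P(C) ≈ 0.0734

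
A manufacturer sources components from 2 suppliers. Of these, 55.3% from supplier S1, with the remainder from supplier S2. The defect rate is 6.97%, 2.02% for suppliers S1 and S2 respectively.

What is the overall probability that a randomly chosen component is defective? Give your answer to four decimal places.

0.0476

P(S2) = 1 − (0.553) = 0.447.
Using total probability over the partition,
P(D) = P(D|S1)·P(S1) + P(D|S2)·P(S2)
      = 0.0697·0.553 + 0.0202·0.447
      = 0.0385441 + 0.0090294 = 0.0475735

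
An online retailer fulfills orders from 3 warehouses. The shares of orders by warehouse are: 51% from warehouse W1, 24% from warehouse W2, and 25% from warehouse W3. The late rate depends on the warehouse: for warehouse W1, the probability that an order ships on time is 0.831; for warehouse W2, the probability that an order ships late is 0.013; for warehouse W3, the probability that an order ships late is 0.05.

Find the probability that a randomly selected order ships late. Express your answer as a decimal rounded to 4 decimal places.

P(L|W1) = 1 − 0.831 = 0.169.
P(L) = P(L|W1)·P(W1) + P(L|W2)·P(W2) + P(L|W3)·P(W3)
      = 0.169·0.51 + 0.013·0.24 + 0.05·0.25
      = 0.08619 + 0.00312 + 0.0125 = 0.10181

P(L) ≈ 0.1018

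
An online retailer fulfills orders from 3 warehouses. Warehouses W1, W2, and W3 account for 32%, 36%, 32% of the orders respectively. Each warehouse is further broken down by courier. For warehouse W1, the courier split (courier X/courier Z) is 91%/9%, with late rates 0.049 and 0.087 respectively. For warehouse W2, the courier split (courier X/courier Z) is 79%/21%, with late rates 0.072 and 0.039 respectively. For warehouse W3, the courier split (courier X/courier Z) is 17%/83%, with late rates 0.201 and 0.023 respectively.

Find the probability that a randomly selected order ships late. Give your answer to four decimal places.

P(L|W1) = 0.91·0.049 + 0.09·0.087 = 0.04459 + 0.00783 = 0.05242
P(L|W2) = 0.79·0.072 + 0.21·0.039 = 0.05688 + 0.00819 = 0.06507
P(L|W3) = 0.17·0.201 + 0.83·0.023 = 0.03417 + 0.01909 = 0.05326
Then overall,
P(L) = 0.32·0.05242 + 0.36·0.06507 + 0.32·0.05326
      = 0.0167744 + 0.0234252 + 0.0170432 = 0.0572428

P(L) ≈ 0.0572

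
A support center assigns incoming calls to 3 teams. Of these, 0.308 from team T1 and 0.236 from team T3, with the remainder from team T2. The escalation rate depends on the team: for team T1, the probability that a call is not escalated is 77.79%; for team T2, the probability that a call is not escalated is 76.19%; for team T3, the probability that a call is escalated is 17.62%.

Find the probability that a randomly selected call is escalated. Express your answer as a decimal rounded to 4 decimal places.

P(E) ≈ 0.2186

P(T2) = 1 − (0.308 + 0.236) = 0.456.
P(E|T1) = 1 − 0.7779 = 0.2221.
P(E|T2) = 1 − 0.7619 = 0.2381.
By the law of total probability,
P(E) = P(E|T1)·P(T1) + P(E|T2)·P(T2) + P(E|T3)·P(T3)
      = 0.2221·0.308 + 0.2381·0.456 + 0.1762·0.236
      = 0.0684068 + 0.1085736 + 0.0415832 = 0.2185636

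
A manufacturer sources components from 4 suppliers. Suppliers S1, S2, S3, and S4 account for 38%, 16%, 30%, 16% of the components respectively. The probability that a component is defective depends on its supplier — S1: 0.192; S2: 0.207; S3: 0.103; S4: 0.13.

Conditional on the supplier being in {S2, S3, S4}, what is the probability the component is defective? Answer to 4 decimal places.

Let S = {S2, S3, S4}.
P(S) = 0.16 + 0.3 + 0.16 = 0.62.
P(D ∩ S) = 0.207·0.16 + 0.103·0.3 + 0.13·0.16 = 0.03312 + 0.0309 + 0.0208 = 0.08482.
P(D | S) = 0.08482 / 0.62 = 0.136806…

0.1368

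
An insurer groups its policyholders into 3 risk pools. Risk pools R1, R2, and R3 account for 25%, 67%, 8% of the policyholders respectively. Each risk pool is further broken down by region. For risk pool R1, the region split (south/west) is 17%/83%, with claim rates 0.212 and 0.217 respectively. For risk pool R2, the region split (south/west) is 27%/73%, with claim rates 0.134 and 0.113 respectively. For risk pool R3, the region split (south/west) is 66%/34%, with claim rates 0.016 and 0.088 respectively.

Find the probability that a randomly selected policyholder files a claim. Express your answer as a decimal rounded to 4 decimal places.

P(C|R1) = 0.17·0.212 + 0.83·0.217 = 0.03604 + 0.18011 = 0.21615
P(C|R2) = 0.27·0.134 + 0.73·0.113 = 0.03618 + 0.08249 = 0.11867
P(C|R3) = 0.66·0.016 + 0.34·0.088 = 0.01056 + 0.02992 = 0.04048
By total probability over the outer partition,
P(C) = 0.25·0.21615 + 0.67·0.11867 + 0.08·0.04048
      = 0.0540375 + 0.0795089 + 0.0032384 = 0.1367848

P(C) ≈ 0.1368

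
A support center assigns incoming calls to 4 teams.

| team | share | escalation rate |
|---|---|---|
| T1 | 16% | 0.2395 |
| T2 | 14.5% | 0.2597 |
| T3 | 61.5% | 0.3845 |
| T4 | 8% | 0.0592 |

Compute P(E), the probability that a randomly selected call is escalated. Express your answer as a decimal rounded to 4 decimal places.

Summing over the partition,
P(E) = P(E|T1)·P(T1) + P(E|T2)·P(T2) + P(E|T3)·P(T3) + P(E|T4)·P(T4)
      = 0.2395·0.16 + 0.2597·0.145 + 0.3845·0.615 + 0.0592·0.08
      = 0.03832 + 0.0376565 + 0.2364675 + 0.004736 = 0.31718

0.3172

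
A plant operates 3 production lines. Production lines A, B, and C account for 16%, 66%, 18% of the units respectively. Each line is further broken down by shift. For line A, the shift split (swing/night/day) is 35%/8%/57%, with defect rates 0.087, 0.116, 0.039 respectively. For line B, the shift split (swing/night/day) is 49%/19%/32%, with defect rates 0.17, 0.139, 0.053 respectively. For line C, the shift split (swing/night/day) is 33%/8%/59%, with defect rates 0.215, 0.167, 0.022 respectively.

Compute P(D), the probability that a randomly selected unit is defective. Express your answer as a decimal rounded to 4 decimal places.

0.1110

P(D|A) = 0.35·0.087 + 0.08·0.116 + 0.57·0.039 = 0.03045 + 0.00928 + 0.02223 = 0.06196
P(D|B) = 0.49·0.17 + 0.19·0.139 + 0.32·0.053 = 0.0833 + 0.02641 + 0.01696 = 0.12667
P(D|C) = 0.33·0.215 + 0.08·0.167 + 0.59·0.022 = 0.07095 + 0.01336 + 0.01298 = 0.09729
By total probability over the outer partition,
P(D) = 0.16·0.06196 + 0.66·0.12667 + 0.18·0.09729
      = 0.0099136 + 0.0836022 + 0.0175122 = 0.111028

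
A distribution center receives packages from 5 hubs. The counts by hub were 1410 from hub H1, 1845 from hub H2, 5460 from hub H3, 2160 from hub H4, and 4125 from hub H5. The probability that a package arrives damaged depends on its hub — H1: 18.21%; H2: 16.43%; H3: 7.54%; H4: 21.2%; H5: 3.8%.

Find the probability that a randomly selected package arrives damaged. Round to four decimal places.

P(D) ≈ 0.1057

Total: 1410 + 1845 + 5460 + 2160 + 4125 = 15000.
P(H1) = 1410/15000 = 0.094. P(H2) = 1845/15000 = 0.123. P(H3) = 5460/15000 = 0.364. P(H4) = 2160/15000 = 0.144. P(H5) = 4125/15000 = 0.275.
By the law of total probability,
P(D) = P(D|H1)·P(H1) + P(D|H2)·P(H2) + P(D|H3)·P(H3) + P(D|H4)·P(H4) + P(D|H5)·P(H5)
      = 0.1821·0.094 + 0.1643·0.123 + 0.0754·0.364 + 0.212·0.144 + 0.038·0.275
      = 0.0171174 + 0.0202089 + 0.0274456 + 0.030528 + 0.01045 = 0.1057499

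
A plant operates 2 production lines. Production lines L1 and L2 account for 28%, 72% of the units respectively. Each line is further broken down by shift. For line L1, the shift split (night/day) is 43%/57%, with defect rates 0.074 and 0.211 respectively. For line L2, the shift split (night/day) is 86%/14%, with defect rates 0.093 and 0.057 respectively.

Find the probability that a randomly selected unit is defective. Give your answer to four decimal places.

P(D) ≈ 0.1059

P(D|L1) = 0.43·0.074 + 0.57·0.211 = 0.03182 + 0.12027 = 0.15209
P(D|L2) = 0.86·0.093 + 0.14·0.057 = 0.07998 + 0.00798 = 0.08796
By total probability over the outer partition,
P(D) = 0.28·0.15209 + 0.72·0.08796
      = 0.0425852 + 0.0633312 = 0.1059164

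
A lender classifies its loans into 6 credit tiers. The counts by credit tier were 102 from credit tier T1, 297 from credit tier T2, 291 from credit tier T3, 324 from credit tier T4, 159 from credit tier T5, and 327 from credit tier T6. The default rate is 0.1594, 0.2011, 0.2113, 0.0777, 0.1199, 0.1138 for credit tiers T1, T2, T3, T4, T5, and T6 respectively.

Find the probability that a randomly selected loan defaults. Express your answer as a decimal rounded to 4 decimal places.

Total: 102 + 297 + 291 + 324 + 159 + 327 = 1500.
P(T1) = 102/1500 = 0.068. P(T2) = 297/1500 = 0.198. P(T3) = 291/1500 = 0.194. P(T4) = 324/1500 = 0.216. P(T5) = 159/1500 = 0.106. P(T6) = 327/1500 = 0.218.
P(D) = P(D|T1)·P(T1) + P(D|T2)·P(T2) + P(D|T3)·P(T3) + P(D|T4)·P(T4) + P(D|T5)·P(T5) + P(D|T6)·P(T6)
      = 0.1594·0.068 + 0.2011·0.198 + 0.2113·0.194 + 0.0777·0.216 + 0.1199·0.106 + 0.1138·0.218
      = 0.0108392 + 0.0398178 + 0.0409922 + 0.0167832 + 0.0127094 + 0.0248084 = 0.1459502

0.1460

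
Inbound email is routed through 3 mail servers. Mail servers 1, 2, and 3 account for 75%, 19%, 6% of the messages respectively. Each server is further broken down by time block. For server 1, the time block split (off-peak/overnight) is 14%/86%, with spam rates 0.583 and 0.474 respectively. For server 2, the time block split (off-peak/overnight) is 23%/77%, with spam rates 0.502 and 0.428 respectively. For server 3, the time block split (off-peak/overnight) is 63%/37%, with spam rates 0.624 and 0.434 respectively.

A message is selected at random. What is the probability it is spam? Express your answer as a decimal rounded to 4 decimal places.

0.4847

P(S|1) = 0.14·0.583 + 0.86·0.474 = 0.08162 + 0.40764 = 0.48926
P(S|2) = 0.23·0.502 + 0.77·0.428 = 0.11546 + 0.32956 = 0.44502
P(S|3) = 0.63·0.624 + 0.37·0.434 = 0.39312 + 0.16058 = 0.5537
Then overall,
P(S) = 0.75·0.48926 + 0.19·0.44502 + 0.06·0.5537
      = 0.366945 + 0.0845538 + 0.033222 = 0.4847208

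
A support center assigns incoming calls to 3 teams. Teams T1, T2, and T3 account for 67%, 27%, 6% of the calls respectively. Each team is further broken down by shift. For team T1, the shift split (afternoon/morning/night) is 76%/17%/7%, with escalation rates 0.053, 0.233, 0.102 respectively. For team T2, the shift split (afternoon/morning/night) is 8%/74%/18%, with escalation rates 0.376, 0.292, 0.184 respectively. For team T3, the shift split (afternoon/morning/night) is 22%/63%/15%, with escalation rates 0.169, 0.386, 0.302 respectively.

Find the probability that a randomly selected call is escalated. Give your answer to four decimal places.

P(E) ≈ 0.1533

P(E|T1) = 0.76·0.053 + 0.17·0.233 + 0.07·0.102 = 0.04028 + 0.03961 + 0.00714 = 0.08703
P(E|T2) = 0.08·0.376 + 0.74·0.292 + 0.18·0.184 = 0.03008 + 0.21608 + 0.03312 = 0.27928
P(E|T3) = 0.22·0.169 + 0.63·0.386 + 0.15·0.302 = 0.03718 + 0.24318 + 0.0453 = 0.32566
By total probability over the outer partition,
P(E) = 0.67·0.08703 + 0.27·0.27928 + 0.06·0.32566
      = 0.0583101 + 0.0754056 + 0.0195396 = 0.1532553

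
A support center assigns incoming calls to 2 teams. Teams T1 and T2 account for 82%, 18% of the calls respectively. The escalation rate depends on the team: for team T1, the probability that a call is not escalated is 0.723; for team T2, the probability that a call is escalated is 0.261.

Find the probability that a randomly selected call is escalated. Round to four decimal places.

P(E) ≈ 0.2741

P(E|T1) = 1 − 0.723 = 0.277.
P(E) = P(E|T1)·P(T1) + P(E|T2)·P(T2)
      = 0.277·0.82 + 0.261·0.18
      = 0.22714 + 0.04698 = 0.27412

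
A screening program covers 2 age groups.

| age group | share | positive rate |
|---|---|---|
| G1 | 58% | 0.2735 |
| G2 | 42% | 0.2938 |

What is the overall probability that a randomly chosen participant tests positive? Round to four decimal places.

P(T) ≈ 0.2820

P(T) = P(T|G1)·P(G1) + P(T|G2)·P(G2)
      = 0.2735·0.58 + 0.2938·0.42
      = 0.15863 + 0.123396 = 0.282026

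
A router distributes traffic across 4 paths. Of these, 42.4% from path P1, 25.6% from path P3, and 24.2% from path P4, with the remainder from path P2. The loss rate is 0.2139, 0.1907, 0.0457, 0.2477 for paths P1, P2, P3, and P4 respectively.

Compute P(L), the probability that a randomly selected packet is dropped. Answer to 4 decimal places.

P(P2) = 1 − (0.424 + 0.256 + 0.242) = 0.078.
P(L) = P(L|P1)·P(P1) + P(L|P2)·P(P2) + P(L|P3)·P(P3) + P(L|P4)·P(P4)
      = 0.2139·0.424 + 0.1907·0.078 + 0.0457·0.256 + 0.2477·0.242
      = 0.0906936 + 0.0148746 + 0.0116992 + 0.0599434 = 0.1772108

P(L) ≈ 0.1772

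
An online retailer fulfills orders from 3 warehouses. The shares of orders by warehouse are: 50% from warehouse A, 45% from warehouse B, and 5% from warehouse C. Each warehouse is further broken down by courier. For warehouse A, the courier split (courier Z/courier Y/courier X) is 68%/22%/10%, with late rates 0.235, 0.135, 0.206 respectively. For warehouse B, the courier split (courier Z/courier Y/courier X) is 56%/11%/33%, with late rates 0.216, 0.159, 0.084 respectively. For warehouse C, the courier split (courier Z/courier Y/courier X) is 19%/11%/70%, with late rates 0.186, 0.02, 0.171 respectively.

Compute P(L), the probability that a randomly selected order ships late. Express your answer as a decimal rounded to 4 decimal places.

P(L|A) = 0.68·0.235 + 0.22·0.135 + 0.1·0.206 = 0.1598 + 0.0297 + 0.0206 = 0.2101
P(L|B) = 0.56·0.216 + 0.11·0.159 + 0.33·0.084 = 0.12096 + 0.01749 + 0.02772 = 0.16617
P(L|C) = 0.19·0.186 + 0.11·0.02 + 0.7·0.171 = 0.03534 + 0.0022 + 0.1197 = 0.15724
Then overall,
P(L) = 0.5·0.2101 + 0.45·0.16617 + 0.05·0.15724
      = 0.10505 + 0.0747765 + 0.007862 = 0.1876885

P(L) ≈ 0.1877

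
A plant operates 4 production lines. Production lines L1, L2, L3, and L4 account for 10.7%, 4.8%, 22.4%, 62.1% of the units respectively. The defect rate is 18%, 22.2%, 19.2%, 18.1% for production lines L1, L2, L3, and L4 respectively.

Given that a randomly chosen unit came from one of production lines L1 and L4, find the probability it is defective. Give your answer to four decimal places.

Let S = {L1, L4}.
P(S) = 0.107 + 0.621 = 0.728.
P(D ∩ S) = 0.18·0.107 + 0.181·0.621 = 0.01926 + 0.112401 = 0.131661.
P(D | S) = 0.131661 / 0.728 = 0.180853…

P(D|S) ≈ 0.1809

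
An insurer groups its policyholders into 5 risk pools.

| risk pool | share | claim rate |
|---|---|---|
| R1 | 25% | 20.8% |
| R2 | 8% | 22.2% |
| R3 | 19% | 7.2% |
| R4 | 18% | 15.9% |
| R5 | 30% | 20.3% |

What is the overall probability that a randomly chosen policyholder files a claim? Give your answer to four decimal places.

P(C) ≈ 0.1730

Using total probability over the partition,
P(C) = P(C|R1)·P(R1) + P(C|R2)·P(R2) + P(C|R3)·P(R3) + P(C|R4)·P(R4) + P(C|R5)·P(R5)
      = 0.208·0.25 + 0.222·0.08 + 0.072·0.19 + 0.159·0.18 + 0.203·0.3
      = 0.052 + 0.01776 + 0.01368 + 0.02862 + 0.0609 = 0.17296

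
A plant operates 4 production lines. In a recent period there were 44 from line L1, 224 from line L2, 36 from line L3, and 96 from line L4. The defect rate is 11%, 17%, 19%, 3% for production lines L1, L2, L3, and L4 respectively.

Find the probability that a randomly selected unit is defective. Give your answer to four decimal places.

0.1316

Total: 44 + 224 + 36 + 96 = 400.
P(L1) = 44/400 = 0.11. P(L2) = 224/400 = 0.56. P(L3) = 36/400 = 0.09. P(L4) = 96/400 = 0.24.
P(D) = P(D|L1)·P(L1) + P(D|L2)·P(L2) + P(D|L3)·P(L3) + P(D|L4)·P(L4)
      = 0.11·0.11 + 0.17·0.56 + 0.19·0.09 + 0.03·0.24
      = 0.0121 + 0.0952 + 0.0171 + 0.0072 = 0.1316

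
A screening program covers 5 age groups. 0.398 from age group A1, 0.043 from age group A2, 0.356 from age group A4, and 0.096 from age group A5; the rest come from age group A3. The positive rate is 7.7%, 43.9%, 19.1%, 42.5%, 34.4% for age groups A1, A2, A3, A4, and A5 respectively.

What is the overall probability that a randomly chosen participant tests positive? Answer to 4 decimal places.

P(A3) = 1 − (0.398 + 0.043 + 0.356 + 0.096) = 0.107.
P(T) = P(T|A1)·P(A1) + P(T|A2)·P(A2) + P(T|A3)·P(A3) + P(T|A4)·P(A4) + P(T|A5)·P(A5)
      = 0.077·0.398 + 0.439·0.043 + 0.191·0.107 + 0.425·0.356 + 0.344·0.096
      = 0.030646 + 0.018877 + 0.020437 + 0.1513 + 0.033024 = 0.254284

P(T) ≈ 0.2543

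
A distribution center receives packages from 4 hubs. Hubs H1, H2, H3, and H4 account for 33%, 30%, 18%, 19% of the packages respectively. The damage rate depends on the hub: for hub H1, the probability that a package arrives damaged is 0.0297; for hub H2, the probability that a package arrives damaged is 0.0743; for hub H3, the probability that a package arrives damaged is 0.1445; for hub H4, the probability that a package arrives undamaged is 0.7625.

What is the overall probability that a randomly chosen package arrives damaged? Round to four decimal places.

0.1032

P(D|H4) = 1 − 0.7625 = 0.2375.
P(D) = P(D|H1)·P(H1) + P(D|H2)·P(H2) + P(D|H3)·P(H3) + P(D|H4)·P(H4)
      = 0.0297·0.33 + 0.0743·0.3 + 0.1445·0.18 + 0.2375·0.19
      = 0.009801 + 0.02229 + 0.02601 + 0.045125 = 0.103226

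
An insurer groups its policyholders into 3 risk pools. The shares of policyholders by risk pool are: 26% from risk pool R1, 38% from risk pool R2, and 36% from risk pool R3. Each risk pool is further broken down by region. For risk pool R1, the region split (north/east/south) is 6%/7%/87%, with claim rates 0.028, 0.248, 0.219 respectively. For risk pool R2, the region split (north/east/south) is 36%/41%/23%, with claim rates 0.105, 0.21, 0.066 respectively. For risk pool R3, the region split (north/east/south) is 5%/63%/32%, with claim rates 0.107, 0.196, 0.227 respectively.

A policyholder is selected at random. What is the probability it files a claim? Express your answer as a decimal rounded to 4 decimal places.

0.1799

P(C|R1) = 0.06·0.028 + 0.07·0.248 + 0.87·0.219 = 0.00168 + 0.01736 + 0.19053 = 0.20957
P(C|R2) = 0.36·0.105 + 0.41·0.21 + 0.23·0.066 = 0.0378 + 0.0861 + 0.01518 = 0.13908
P(C|R3) = 0.05·0.107 + 0.63·0.196 + 0.32·0.227 = 0.00535 + 0.12348 + 0.07264 = 0.20147
By total probability over the outer partition,
P(C) = 0.26·0.20957 + 0.38·0.13908 + 0.36·0.20147
      = 0.0544882 + 0.0528504 + 0.0725292 = 0.1798678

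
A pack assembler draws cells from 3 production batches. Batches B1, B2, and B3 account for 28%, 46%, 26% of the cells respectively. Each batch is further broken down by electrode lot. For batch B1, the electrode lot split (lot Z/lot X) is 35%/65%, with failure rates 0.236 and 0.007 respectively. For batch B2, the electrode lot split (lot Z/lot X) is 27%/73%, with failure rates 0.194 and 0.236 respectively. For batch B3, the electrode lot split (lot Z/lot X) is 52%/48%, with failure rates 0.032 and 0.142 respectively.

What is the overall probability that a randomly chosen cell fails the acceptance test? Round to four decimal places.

P(F) ≈ 0.1498

P(F|B1) = 0.35·0.236 + 0.65·0.007 = 0.0826 + 0.00455 = 0.08715
P(F|B2) = 0.27·0.194 + 0.73·0.236 = 0.05238 + 0.17228 = 0.22466
P(F|B3) = 0.52·0.032 + 0.48·0.142 = 0.01664 + 0.06816 = 0.0848
Then overall,
P(F) = 0.28·0.08715 + 0.46·0.22466 + 0.26·0.0848
      = 0.024402 + 0.1033436 + 0.022048 = 0.1497936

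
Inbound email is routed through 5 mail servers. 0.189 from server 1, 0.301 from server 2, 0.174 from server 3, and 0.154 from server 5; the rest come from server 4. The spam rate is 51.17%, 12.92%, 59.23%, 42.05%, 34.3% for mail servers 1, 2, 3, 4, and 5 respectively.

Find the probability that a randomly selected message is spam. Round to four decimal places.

P(4) = 1 − (0.189 + 0.301 + 0.174 + 0.154) = 0.182.
Using total probability over the partition,
P(S) = P(S|1)·P(1) + P(S|2)·P(2) + P(S|3)·P(3) + P(S|4)·P(4) + P(S|5)·P(5)
      = 0.5117·0.189 + 0.1292·0.301 + 0.5923·0.174 + 0.4205·0.182 + 0.343·0.154
      = 0.0967113 + 0.0388892 + 0.1030602 + 0.076531 + 0.052822 = 0.3680137

0.3680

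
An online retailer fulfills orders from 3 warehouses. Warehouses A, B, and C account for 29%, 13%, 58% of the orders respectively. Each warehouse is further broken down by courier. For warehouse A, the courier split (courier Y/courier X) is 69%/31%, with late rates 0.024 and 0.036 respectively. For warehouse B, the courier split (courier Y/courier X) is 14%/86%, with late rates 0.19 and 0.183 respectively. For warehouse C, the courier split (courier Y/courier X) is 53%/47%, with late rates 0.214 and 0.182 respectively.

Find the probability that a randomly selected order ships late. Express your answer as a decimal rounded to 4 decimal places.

0.1474

P(L|A) = 0.69·0.024 + 0.31·0.036 = 0.01656 + 0.01116 = 0.02772
P(L|B) = 0.14·0.19 + 0.86·0.183 = 0.0266 + 0.15738 = 0.18398
P(L|C) = 0.53·0.214 + 0.47·0.182 = 0.11342 + 0.08554 = 0.19896
Then overall,
P(L) = 0.29·0.02772 + 0.13·0.18398 + 0.58·0.19896
      = 0.0080388 + 0.0239174 + 0.1153968 = 0.147353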